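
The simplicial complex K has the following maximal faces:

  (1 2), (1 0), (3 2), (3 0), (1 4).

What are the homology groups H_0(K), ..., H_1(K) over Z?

Fix the vertex order 0 < 1 < 2 < 3 < 4 and write every simplex with vertices in increasing order. Then dim K = 1 and the simplices of K are:

  0-simplices (5): [0], [1], [2], [3], [4]
  1-simplices (5): [0,1], [0,3], [1,2], [1,4], [2,3]

so the chain groups are C_0 ≅ Z^5, C_1 ≅ Z^5.

∂_1: C_1 → C_0 maps an edge to its endpoints' difference, ∂[p,q] = q − p. For instance
  ∂[2,3] = [3] − [2].
The resulting 5×5 matrix has rank 4, and its Smith normal form has invariant factors (1,1,1,1).

From H_k ≅ ker(∂_k) / im(∂_{k+1}) we obtain:

  H_0: rank C_0 − rank ∂_1 = 5 − 4 = 1, and the invariant factors of ∂_1 are all 1, so H_0 ≅ Z.
  H_1: rank ker ∂_1 − rank ∂_2 = (5 − 4) − 0 = 1, and there is no ∂_2, so H_1 ≅ Z.

As a check, the Euler characteristic is 5 − 5 = 0, which agrees with 1 − 1 = 0.

H_0 = Z,  H_1 = Z.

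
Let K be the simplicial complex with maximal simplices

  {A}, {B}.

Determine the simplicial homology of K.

H_0 = Z^2.

K has 2 vertices.
rank ∂_0 = 0, rank ∂_1 = 0 ⇒ b_0 = 2 − 0 − 0 = 2. So H_0 = Z^2.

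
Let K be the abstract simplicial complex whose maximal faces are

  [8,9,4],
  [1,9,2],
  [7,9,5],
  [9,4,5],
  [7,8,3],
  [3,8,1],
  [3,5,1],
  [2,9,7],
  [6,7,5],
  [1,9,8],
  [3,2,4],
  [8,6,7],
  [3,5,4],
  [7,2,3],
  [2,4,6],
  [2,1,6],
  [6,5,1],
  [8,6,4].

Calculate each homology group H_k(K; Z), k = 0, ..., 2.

H_0 = Z,  H_1 = Z^2,  H_2 = Z.

We work with the vertex ordering 1 < 2 < 3 < 4 < 5 < 6 < 7 < 8 < 9. The simplices of K, each written with vertices in increasing order, are:

  0-simplices (9): [1], [2], [3], [4], [5], [6], [7], [8], [9]
  1-simplices (27): (27 of them)
  2-simplices (18): [1,2,6], [1,2,9], [1,3,5], [1,3,8], [1,5,6], [1,8,9], [2,3,4], [2,3,7], [2,4,6], [2,7,9], [3,4,5], [3,7,8], [4,5,9], [4,6,8], [4,8,9], [5,6,7], [5,7,9], [6,7,8]

giving chain groups C_0 ≅ Z^9, C_1 ≅ Z^27, C_2 ≅ Z^18.

The boundary map ∂_1: C_1 → C_0 maps an edge to its endpoints' difference, ∂[p,q] = q − p.
This gives a 9×27 integer matrix of rank 8; reducing to Smith normal form yields diagonal entries (1,1,1,1,1,1,1,1).

The boundary map ∂_2: C_2 → C_1 maps a triangle to the signed sum of its edges. For instance
  ∂[2,3,7] = [3,7] − [2,7] + [2,3],
  ∂[5,7,9] = [7,9] − [5,9] + [5,7].
The resulting 27×18 matrix has rank 17, and its Smith normal form has invariant factors (1,1,1,1,1,1,1,1,1,1,1,1,1,1,1,1,1).

Computing H_k = (kernel of ∂_k) / (image of ∂_{k+1}):

  H_0: rank C_0 − rank ∂_1 = 9 − 8 = 1, and the invariant factors of ∂_1 are all 1, so H_0 ≅ Z.
  H_1: rank ker ∂_1 − rank ∂_2 = (27 − 8) − 17 = 2, and the invariant factors of ∂_2 are all 1, so H_1 ≅ Z^2.
  H_2: rank ker ∂_2 − rank ∂_3 = (18 − 17) − 0 = 1, and there is no ∂_3, so H_2 ≅ Z.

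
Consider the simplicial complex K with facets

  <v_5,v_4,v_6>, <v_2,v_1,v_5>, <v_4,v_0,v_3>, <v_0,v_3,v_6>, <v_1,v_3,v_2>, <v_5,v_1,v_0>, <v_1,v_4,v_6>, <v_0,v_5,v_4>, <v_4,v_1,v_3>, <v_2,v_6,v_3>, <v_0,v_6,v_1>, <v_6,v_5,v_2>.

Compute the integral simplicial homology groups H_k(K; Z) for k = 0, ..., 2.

H_0 ≅ Z,  H_1 ≅ Z/2,  H_2 = 0.

Fix the vertex order v_0 < v_1 < v_2 < v_3 < v_4 < v_5 < v_6 and write every simplex with vertices in increasing order. Then dim K = 2 and the simplices of K are:

  0-simplices (7): [v_0], [v_1], [v_2], [v_3], [v_4], [v_5], [v_6]
  1-simplices (18): (18 of them)
  2-simplices (12): (12 of them)

giving chain groups C_0 ≅ Z^7, C_1 ≅ Z^18, C_2 ≅ Z^12.

∂_1: C_1 → C_0 maps an edge to its endpoints' difference, ∂[p,q] = q − p. For instance
  ∂[v_4,v_6] = [v_6] − [v_4].
The 7×18 boundary matrix has rank 6 and Smith normal form diag(1,1,1,1,1,1).

Boundary ∂_2: C_2 → C_1 sends each 2-simplex [p,q,r] to [q,r] − [p,r] + [p,q]. For instance
  ∂[v_1,v_2,v_3] = [v_2,v_3] − [v_1,v_3] + [v_1,v_2],
  ∂[v_0,v_4,v_5] = [v_4,v_5] − [v_0,v_5] + [v_0,v_4].
The 18×12 boundary matrix has rank 12 and Smith normal form diag(1,1,1,1,1,1,1,1,1,1,1,2).

Now H_k = ker ∂_k / im ∂_{k+1}, so:

  H_0: rank C_0 − rank ∂_1 = 7 − 6 = 1, and the invariant factors of ∂_1 are all 1, so H_0 = Z.
  H_1: rank ker ∂_1 − rank ∂_2 = (18 − 6) − 12 = 0, and ∂_2 has invariant factor 2 > 1, so H_1 = Z/2.
  H_2: rank ker ∂_2 − rank ∂_3 = (12 − 12) − 0 = 0, and there is no ∂_3, so H_2 = 0.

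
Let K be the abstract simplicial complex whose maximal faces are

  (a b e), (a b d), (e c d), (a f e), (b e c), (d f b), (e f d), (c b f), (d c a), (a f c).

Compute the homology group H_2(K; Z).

K has 6 vertices, 15 edges, 10 triangles.
rank ∂_2 = 10, rank ∂_3 = 0 ⇒ b_2 = 10 − 10 − 0 = 0. So H_2 ≅ 0.

H_2 = 0.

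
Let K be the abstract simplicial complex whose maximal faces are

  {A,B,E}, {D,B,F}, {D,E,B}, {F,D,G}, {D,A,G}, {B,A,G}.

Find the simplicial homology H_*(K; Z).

Order the vertices as A < B < D < E < F < G. Listing each simplex with vertices in this order, K has dimension 2 with simplices:

  0-simplices (6): A, B, D, E, F, G
  1-simplices (12): AB, AD, AE, AG, BD, BE, BF, BG, DE, DF, DG, FG
  2-simplices (6): ABE, ABG, ADG, BDE, BDF, DFG

Hence C_0 ≅ Z^6, C_1 ≅ Z^12, C_2 ≅ Z^6.

Boundary ∂_1: C_1 → C_0 sends each edge [p,q] (with p < q) to q − p. For instance
  ∂AG = G − A.
This gives a 6×12 integer matrix of rank 5; reducing to Smith normal form yields diagonal entries (1,1,1,1,1).

The boundary map ∂_2: C_2 → C_1 acts by ∂[p,q,r] = [q,r] − [p,r] + [p,q]. For instance
  ∂ABG = BG − AG + AB,
  ∂BDF = DF − BF + BD.
This gives a 12×6 integer matrix of rank 6; reducing to Smith normal form yields diagonal entries (1,1,1,1,1,1).

Reading off H_k = ker ∂_k / im ∂_{k+1}:

  H_0: rank C_0 − rank ∂_1 = 6 − 5 = 1, and the invariant factors of ∂_1 are all 1, so H_0 ≅ Z.
  H_1: rank ker ∂_1 − rank ∂_2 = (12 − 5) − 6 = 1, and the invariant factors of ∂_2 are all 1, so H_1 ≅ Z.
  H_2: rank ker ∂_2 − rank ∂_3 = (6 − 6) − 0 = 0, and there is no ∂_3, so H_2 ≅ 0.

(K is a triangulation of the cylinder S^1 x I.)

H_0 = Z,  H_1 = Z,  H_2 = 0.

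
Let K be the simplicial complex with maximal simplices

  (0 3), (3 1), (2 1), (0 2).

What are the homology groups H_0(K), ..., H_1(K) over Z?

H_0 = Z,  H_1 = Z.

Fix the vertex order 0 < 1 < 2 < 3 and write every simplex with vertices in increasing order. Then dim K = 1 and the simplices of K are:

  0-simplices (4): [0], [1], [2], [3]
  1-simplices (4): [0,2], [0,3], [1,2], [1,3]

so the chain groups are C_0 ≅ Z^4, C_1 ≅ Z^4.

Boundary ∂_1: C_1 → C_0 is given by ∂[p,q] = [q] − [p].
The resulting 4×4 matrix has rank 3, and its Smith normal form has invariant factors (1,1,1).

From H_k ≅ ker(∂_k) / im(∂_{k+1}) we obtain:

  H_0: rank C_0 − rank ∂_1 = 4 − 3 = 1, and the invariant factors of ∂_1 are all 1, so H_0 = Z.
  H_1: rank ker ∂_1 − rank ∂_2 = (4 − 3) − 0 = 1, and there is no ∂_2, so H_1 = Z.

As a check, the Euler characteristic is 4 − 4 = 0, which agrees with 1 − 1 = 0.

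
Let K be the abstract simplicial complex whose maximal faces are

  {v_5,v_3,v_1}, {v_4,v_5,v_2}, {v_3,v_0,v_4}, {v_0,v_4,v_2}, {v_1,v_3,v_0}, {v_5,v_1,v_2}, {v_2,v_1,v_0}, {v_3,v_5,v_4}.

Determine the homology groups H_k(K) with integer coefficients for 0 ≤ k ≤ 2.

H_0 = Z,  H_1 = 0,  H_2 = Z.

K has 6 vertices, 12 edges, 8 triangles.
rank ∂_0 = 0, rank ∂_1 = 5 ⇒ b_0 = 6 − 0 − 5 = 1; all invariant factors of ∂_1 are 1 so no torsion. So H_0 ≅ Z.
rank ∂_1 = 5, rank ∂_2 = 7 ⇒ b_1 = 12 − 5 − 7 = 0; all invariant factors of ∂_2 are 1 so no torsion. So H_1 ≅ 0.
rank ∂_2 = 7, rank ∂_3 = 0 ⇒ b_2 = 8 − 7 − 0 = 1. So H_2 ≅ Z.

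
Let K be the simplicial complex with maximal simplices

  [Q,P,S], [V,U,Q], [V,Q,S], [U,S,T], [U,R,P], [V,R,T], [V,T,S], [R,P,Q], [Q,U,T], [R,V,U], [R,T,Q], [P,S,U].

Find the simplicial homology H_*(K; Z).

Fix the vertex order P < Q < R < S < T < U < V and write every simplex with vertices in increasing order. Then dim K = 2 and the simplices of K are:

  0-simplices (7): P, Q, R, S, T, U, V
  1-simplices (18): PQ, PR, PS, PU, QR, QS, QT, QU, QV, RT, RU, RV, ST, SU, SV, TU, TV, UV
  2-simplices (12): PQR, PQS, PRU, PSU, QRT, QSV, QTU, QUV, RTV, RUV, STU, STV

Hence C_0 ≅ Z^7, C_1 ≅ Z^18, C_2 ≅ Z^12.

∂_1: C_1 → C_0 maps an edge to its endpoints' difference, ∂[p,q] = q − p. For instance
  ∂QT = T − Q.
The resulting 7×18 matrix has rank 6, and its Smith normal form has invariant factors (1,1,1,1,1,1).

Boundary ∂_2: C_2 → C_1 maps a triangle to the signed sum of its edges. For instance
  ∂RTV = TV − RV + RT,
  ∂PQS = QS − PS + PQ.
The 18×12 boundary matrix has rank 12 and Smith normal form diag(1,1,1,1,1,1,1,1,1,1,1,2).

Now H_k = ker ∂_k / im ∂_{k+1}, so:

  H_0: rank C_0 − rank ∂_1 = 7 − 6 = 1, and the invariant factors of ∂_1 are all 1, so H_0 = Z.
  H_1: rank ker ∂_1 − rank ∂_2 = (18 − 6) − 12 = 0, and ∂_2 has invariant factor 2 > 1, so H_1 = Z_2.
  H_2: rank ker ∂_2 − rank ∂_3 = (12 − 12) − 0 = 0, and there is no ∂_3, so H_2 = 0.

As a check, the Euler characteristic is 7 − 18 + 12 = 1, which agrees with 1 − 0 + 0 = 1.
(K is a triangulation of the real projective plane RP^2.)

H_0 = Z,  H_1 = Z_2,  H_2 = 0.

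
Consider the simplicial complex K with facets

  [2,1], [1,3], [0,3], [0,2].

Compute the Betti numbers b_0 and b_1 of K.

We work with the vertex ordering 0 < 1 < 2 < 3. The simplices of K, each written with vertices in increasing order, are:

  0-simplices (4): [0], [1], [2], [3]
  1-simplices (4): [0,2], [0,3], [1,2], [1,3]

Hence C_0 ≅ Z^4, C_1 ≅ Z^4.

The boundary map ∂_1: C_1 → C_0 maps an edge to its endpoints' difference, ∂[p,q] = q − p.
This gives a 4×4 integer matrix of rank 3; reducing to Smith normal form yields diagonal entries (1,1,1).

Computing H_k = (kernel of ∂_k) / (image of ∂_{k+1}):

  H_0: rank C_0 − rank ∂_1 = 4 − 3 = 1, and the invariant factors of ∂_1 are all 1, so H_0 = Z.
  H_1: rank ker ∂_1 − rank ∂_2 = (4 − 3) − 0 = 1, and there is no ∂_2, so H_1 = Z.

Hence the Betti numbers are b_0 = 1, b_1 = 1.

b_0 = 1, b_1 = 1.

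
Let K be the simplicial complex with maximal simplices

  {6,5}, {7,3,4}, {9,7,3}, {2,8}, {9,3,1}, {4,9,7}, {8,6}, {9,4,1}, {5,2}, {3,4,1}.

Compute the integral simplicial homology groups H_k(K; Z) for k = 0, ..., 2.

H_0 ≅ Z^2,  H_1 ≅ Z,  H_2 ≅ Z.

K has 9 vertices, 13 edges, 6 triangles.
rank ∂_0 = 0, rank ∂_1 = 7 ⇒ b_0 = 9 − 0 − 7 = 2; all invariant factors of ∂_1 are 1 so no torsion. So H_0 ≅ Z^2.
rank ∂_1 = 7, rank ∂_2 = 5 ⇒ b_1 = 13 − 7 − 5 = 1; all invariant factors of ∂_2 are 1 so no torsion. So H_1 ≅ Z.
rank ∂_2 = 5, rank ∂_3 = 0 ⇒ b_2 = 6 − 5 − 0 = 1. So H_2 ≅ Z.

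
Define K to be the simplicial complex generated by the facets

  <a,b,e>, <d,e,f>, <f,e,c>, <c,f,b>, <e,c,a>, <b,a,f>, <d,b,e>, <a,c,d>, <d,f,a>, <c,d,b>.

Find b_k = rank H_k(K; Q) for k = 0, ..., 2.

b_0 = 1, b_1 = 0, b_2 = 0.

We work with the vertex ordering a < b < c < d < e < f. The simplices of K, each written with vertices in increasing order, are:

  0-simplices (6): a, b, c, d, e, f
  1-simplices (15): ab, ac, ad, ae, af, bc, bd, be, bf, cd, ce, cf, de, df, ef
  2-simplices (10): abe, abf, acd, ace, adf, bcd, bcf, bde, cef, def

Hence C_0 ≅ Z^6, C_1 ≅ Z^15, C_2 ≅ Z^10.

Boundary ∂_1: C_1 → C_0 is given by ∂[p,q] = [q] − [p].
The 6×15 boundary matrix has rank 5 and Smith normal form diag(1,1,1,1,1).

Boundary ∂_2: C_2 → C_1 acts by ∂[p,q,r] = [q,r] − [p,r] + [p,q]. For instance
  ∂bcd = cd − bd + bc,
  ∂abe = be − ae + ab.
The 15×10 boundary matrix has rank 10 and Smith normal form diag(1,1,1,1,1,1,1,1,1,2).

Computing H_k = (kernel of ∂_k) / (image of ∂_{k+1}):

  H_0: rank C_0 − rank ∂_1 = 6 − 5 = 1, and the invariant factors of ∂_1 are all 1, so H_0 ≅ Z.
  H_1: rank ker ∂_1 − rank ∂_2 = (15 − 5) − 10 = 0, and ∂_2 has invariant factor 2 > 1, so H_1 ≅ Z/2.
  H_2: rank ker ∂_2 − rank ∂_3 = (10 − 10) − 0 = 0, and there is no ∂_3, so H_2 ≅ 0.

Hence the Betti numbers are b_0 = 1, b_1 = 0, b_2 = 0.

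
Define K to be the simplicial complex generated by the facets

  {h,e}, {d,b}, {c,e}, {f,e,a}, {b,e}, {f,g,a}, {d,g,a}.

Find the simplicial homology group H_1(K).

Order the vertices as a < b < c < d < e < f < g < h. Listing each simplex with vertices in this order, K has dimension 2 with simplices:

  0-simplices (8): a, b, c, d, e, f, g, h
  1-simplices (11): ad, ae, af, ag, bd, be, ce, dg, ef, eh, fg
  2-simplices (3): adg, aef, afg

giving chain groups C_0 ≅ Z^8, C_1 ≅ Z^11, C_2 ≅ Z^3.

The boundary map ∂_1: C_1 → C_0 sends each edge [p,q] (with p < q) to q − p. For instance
  ∂ae = e − a.
The resulting 8×11 matrix has rank 7, and its Smith normal form has invariant factors (1,1,1,1,1,1,1).

∂_2: C_2 → C_1 sends each 2-simplex [p,q,r] to [q,r] − [p,r] + [p,q]. For instance
  ∂adg = dg − ag + ad,
  ∂afg = fg − ag + af.
The resulting 11×3 matrix has rank 3, and its Smith normal form has invariant factors (1,1,1).

From H_k ≅ ker(∂_k) / im(∂_{k+1}) we obtain:

  H_1: rank ker ∂_1 − rank ∂_2 = (11 − 7) − 3 = 1, and the invariant factors of ∂_2 are all 1, so H_1 ≅ Z.

H_1 ≅ Z.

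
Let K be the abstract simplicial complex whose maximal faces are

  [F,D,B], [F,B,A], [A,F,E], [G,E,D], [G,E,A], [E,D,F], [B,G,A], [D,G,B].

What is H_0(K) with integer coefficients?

We work with the vertex ordering A < B < D < E < F < G. The simplices of K, each written with vertices in increasing order, are:

  0-simplices (6): A, B, D, E, F, G
  1-simplices (12): AB, AE, AF, AG, BD, BF, BG, DE, DF, DG, EF, EG
  2-simplices (8): ABF, ABG, AEF, AEG, BDF, BDG, DEF, DEG

giving chain groups C_0 ≅ Z^6, C_1 ≅ Z^12, C_2 ≅ Z^8.

Boundary ∂_1: C_1 → C_0 maps an edge to its endpoints' difference, ∂[p,q] = q − p. For instance
  ∂DF = F − D.
The 6×12 boundary matrix has rank 5 and Smith normal form diag(1,1,1,1,1).

The boundary map ∂_2: C_2 → C_1 acts by ∂[p,q,r] = [q,r] − [p,r] + [p,q]. For instance
  ∂DEF = EF − DF + DE,
  ∂DEG = EG − DG + DE.
This gives a 12×8 integer matrix of rank 7; reducing to Smith normal form yields diagonal entries (1,1,1,1,1,1,1).

Now H_k = ker ∂_k / im ∂_{k+1}, so:

  H_0: rank C_0 − rank ∂_1 = 6 − 5 = 1, and the invariant factors of ∂_1 are all 1, so H_0 = Z.

H_0 = Z.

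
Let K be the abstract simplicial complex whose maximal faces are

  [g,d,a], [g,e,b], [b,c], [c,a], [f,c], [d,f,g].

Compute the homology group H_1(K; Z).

H_1 = Z^2.

Fix the vertex order a < b < c < d < e < f < g and write every simplex with vertices in increasing order. Then dim K = 2 and the simplices of K are:

  0-simplices (7): a, b, c, d, e, f, g
  1-simplices (11): ac, ad, ag, bc, be, bg, cf, df, dg, eg, fg
  2-simplices (3): adg, beg, dfg

so the chain groups are C_0 ≅ Z^7, C_1 ≅ Z^11, C_2 ≅ Z^3.

∂_1: C_1 → C_0 maps an edge to its endpoints' difference, ∂[p,q] = q − p. For instance
  ∂be = e − b.
This gives a 7×11 integer matrix of rank 6; reducing to Smith normal form yields diagonal entries (1,1,1,1,1,1).

∂_2: C_2 → C_1 maps a triangle to the signed sum of its edges. For instance
  ∂beg = eg − bg + be,
  ∂dfg = fg − dg + df.
As a 11×3 matrix over Z this has rank 3, with invariant factors (1,1,1).

Computing H_k = (kernel of ∂_k) / (image of ∂_{k+1}):

  H_1: rank ker ∂_1 − rank ∂_2 = (11 − 6) − 3 = 2, and the invariant factors of ∂_2 are all 1, so H_1 = Z^2.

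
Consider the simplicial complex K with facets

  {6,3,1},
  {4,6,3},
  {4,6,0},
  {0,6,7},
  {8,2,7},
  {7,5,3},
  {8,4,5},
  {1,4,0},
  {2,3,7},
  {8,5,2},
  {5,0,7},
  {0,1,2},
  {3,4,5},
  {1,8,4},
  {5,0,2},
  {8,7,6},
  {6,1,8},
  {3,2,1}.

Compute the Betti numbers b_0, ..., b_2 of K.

Take the total order 0 < 1 < 2 < 3 < 4 < 5 < 6 < 7 < 8 on the vertex set. Then K (dimension 2) consists of the simplices:

  0-simplices (9): [0], [1], [2], [3], [4], [5], [6], [7], [8]
  1-simplices (27): (27 of them)
  2-simplices (18): [0,1,2], [0,1,4], [0,2,5], [0,4,6], [0,5,7], [0,6,7], [1,2,3], [1,3,6], [1,4,8], [1,6,8], [2,3,7], [2,5,8], [2,7,8], [3,4,5], [3,4,6], [3,5,7], [4,5,8], [6,7,8]

giving chain groups C_0 ≅ Z^9, C_1 ≅ Z^27, C_2 ≅ Z^18.

Boundary ∂_1: C_1 → C_0 maps an edge to its endpoints' difference, ∂[p,q] = q − p.
This gives a 9×27 integer matrix of rank 8; reducing to Smith normal form yields diagonal entries (1,1,1,1,1,1,1,1).

The boundary map ∂_2: C_2 → C_1 maps a triangle to the signed sum of its edges. For instance
  ∂[0,6,7] = [6,7] − [0,7] + [0,6],
  ∂[1,4,8] = [4,8] − [1,8] + [1,4].
The 27×18 boundary matrix has rank 18 and Smith normal form diag(1,1,1,1,1,1,1,1,1,1,1,1,1,1,1,1,1,2).

From H_k ≅ ker(∂_k) / im(∂_{k+1}) we obtain:

  H_0: rank C_0 − rank ∂_1 = 9 − 8 = 1, and the invariant factors of ∂_1 are all 1, so H_0 = Z.
  H_1: rank ker ∂_1 − rank ∂_2 = (27 − 8) − 18 = 1, and ∂_2 has invariant factor 2 > 1, so H_1 = Z × Z/2.
  H_2: rank ker ∂_2 − rank ∂_3 = (18 − 18) − 0 = 0, and there is no ∂_3, so H_2 = 0.

Hence the Betti numbers are b_0 = 1, b_1 = 1, b_2 = 0.

b_0 = 1, b_1 = 1, b_2 = 0.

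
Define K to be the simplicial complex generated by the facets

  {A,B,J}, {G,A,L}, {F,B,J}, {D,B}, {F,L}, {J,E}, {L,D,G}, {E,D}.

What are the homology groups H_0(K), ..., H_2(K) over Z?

H_0 = Z,  H_1 = Z^3,  H_2 = 0.

Take the total order A < B < D < E < F < G < J < L on the vertex set. Then K (dimension 2) consists of the simplices:

  0-simplices (8): A, B, D, E, F, G, J, L
  1-simplices (14): AB, AG, AJ, AL, BD, BF, BJ, DE, DG, DL, EJ, FJ, FL, GL
  2-simplices (4): ABJ, AGL, BFJ, DGL

Hence C_0 ≅ Z^8, C_1 ≅ Z^14, C_2 ≅ Z^4.

∂_1: C_1 → C_0 maps an edge to its endpoints' difference, ∂[p,q] = q − p.
The resulting 8×14 matrix has rank 7, and its Smith normal form has invariant factors (1,1,1,1,1,1,1).

Boundary ∂_2: C_2 → C_1 maps a triangle to the signed sum of its edges. For instance
  ∂AGL = GL − AL + AG,
  ∂ABJ = BJ − AJ + AB.
As a 14×4 matrix over Z this has rank 4, with invariant factors (1,1,1,1).

Computing H_k = (kernel of ∂_k) / (image of ∂_{k+1}):

  H_0: rank C_0 − rank ∂_1 = 8 − 7 = 1, and the invariant factors of ∂_1 are all 1, so H_0 = Z.
  H_1: rank ker ∂_1 − rank ∂_2 = (14 − 7) − 4 = 3, and the invariant factors of ∂_2 are all 1, so H_1 = Z^3.
  H_2: rank ker ∂_2 − rank ∂_3 = (4 − 4) − 0 = 0, and there is no ∂_3, so H_2 = 0.

As a check, the Euler characteristic is 8 − 14 + 4 = -2, which agrees with 1 − 3 + 0 = -2.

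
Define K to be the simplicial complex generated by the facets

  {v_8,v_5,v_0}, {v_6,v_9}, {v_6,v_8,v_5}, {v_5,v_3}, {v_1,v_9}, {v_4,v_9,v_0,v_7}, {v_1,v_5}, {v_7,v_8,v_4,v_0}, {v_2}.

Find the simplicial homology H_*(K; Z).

Take the total order v_0 < v_1 < v_2 < v_3 < v_4 < v_5 < v_6 < v_7 < v_8 < v_9 on the vertex set. Then K (dimension 3) consists of the simplices:

  0-simplices (10): [v_0], [v_1], [v_2], [v_3], [v_4], [v_5], [v_6], [v_7], [v_8], [v_9]
  1-simplices (17): (17 of them)
  2-simplices (9): [v_0,v_4,v_7], [v_0,v_4,v_8], [v_0,v_4,v_9], [v_0,v_5,v_8], [v_0,v_7,v_8], [v_0,v_7,v_9], [v_4,v_7,v_8], [v_4,v_7,v_9], [v_5,v_6,v_8]
  3-simplices (2): [v_0,v_4,v_7,v_8], [v_0,v_4,v_7,v_9]

so the chain groups are C_0 ≅ Z^10, C_1 ≅ Z^17, C_2 ≅ Z^9, C_3 ≅ Z^2.

∂_1: C_1 → C_0 is given by ∂[p,q] = [q] − [p]. For instance
  ∂[v_1,v_9] = [v_9] − [v_1].
This gives a 10×17 integer matrix of rank 8; reducing to Smith normal form yields diagonal entries (1,1,1,1,1,1,1,1).

The boundary map ∂_2: C_2 → C_1 acts by ∂[p,q,r] = [q,r] − [p,r] + [p,q]. For instance
  ∂[v_0,v_7,v_8] = [v_7,v_8] − [v_0,v_8] + [v_0,v_7],
  ∂[v_0,v_5,v_8] = [v_5,v_8] − [v_0,v_8] + [v_0,v_5].
This gives a 17×9 integer matrix of rank 7; reducing to Smith normal form yields diagonal entries (1,1,1,1,1,1,1).

Boundary ∂_3: C_3 → C_2 sends each 3-simplex σ to the alternating sum Σ_i (−1)^i (σ with its i-th vertex removed). For instance
  ∂[v_0,v_4,v_7,v_8] = [v_4,v_7,v_8] − [v_0,v_7,v_8] + [v_0,v_4,v_8] − [v_0,v_4,v_7],
  ∂[v_0,v_4,v_7,v_9] = [v_4,v_7,v_9] − [v_0,v_7,v_9] + [v_0,v_4,v_9] − [v_0,v_4,v_7].
This gives a 9×2 integer matrix of rank 2; reducing to Smith normal form yields diagonal entries (1,1).

Reading off H_k = ker ∂_k / im ∂_{k+1}:

  H_0: rank C_0 − rank ∂_1 = 10 − 8 = 2, and the invariant factors of ∂_1 are all 1, so H_0 = Z^2.
  H_1: rank ker ∂_1 − rank ∂_2 = (17 − 8) − 7 = 2, and the invariant factors of ∂_2 are all 1, so H_1 = Z^2.
  H_2: rank ker ∂_2 − rank ∂_3 = (9 − 7) − 2 = 0, and the invariant factors of ∂_3 are all 1, so H_2 = 0.
  H_3: rank ker ∂_3 − rank ∂_4 = (2 − 2) − 0 = 0, and there is no ∂_4, so H_3 = 0.

H_0 ≅ Z^2,  H_1 ≅ Z^2,  H_2 = 0,  H_3 = 0.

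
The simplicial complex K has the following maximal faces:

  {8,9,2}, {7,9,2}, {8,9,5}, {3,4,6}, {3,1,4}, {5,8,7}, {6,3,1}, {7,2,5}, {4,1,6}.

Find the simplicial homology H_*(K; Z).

We work with the vertex ordering 1 < 2 < 3 < 4 < 5 < 6 < 7 < 8 < 9. The simplices of K, each written with vertices in increasing order, are:

  0-simplices (9): [1], [2], [3], [4], [5], [6], [7], [8], [9]
  1-simplices (16): [1,3], [1,4], [1,6], [2,5], [2,7], [2,8], [2,9], [3,4], [3,6], [4,6], [5,7], [5,8], [5,9], [7,8], [7,9], [8,9]
  2-simplices (9): [1,3,4], [1,3,6], [1,4,6], [2,5,7], [2,7,9], [2,8,9], [3,4,6], [5,7,8], [5,8,9]

so the chain groups are C_0 ≅ Z^9, C_1 ≅ Z^16, C_2 ≅ Z^9.

∂_1: C_1 → C_0 sends each edge [p,q] (with p < q) to q − p. For instance
  ∂[3,4] = [4] − [3].
The resulting 9×16 matrix has rank 7, and its Smith normal form has invariant factors (1,1,1,1,1,1,1).

The boundary map ∂_2: C_2 → C_1 sends each 2-simplex [p,q,r] to [q,r] − [p,r] + [p,q]. For instance
  ∂[5,7,8] = [7,8] − [5,8] + [5,7],
  ∂[2,8,9] = [8,9] − [2,9] + [2,8].
This gives a 16×9 integer matrix of rank 8; reducing to Smith normal form yields diagonal entries (1,1,1,1,1,1,1,1).

Now H_k = ker ∂_k / im ∂_{k+1}, so:

  H_0: rank C_0 − rank ∂_1 = 9 − 7 = 2, and the invariant factors of ∂_1 are all 1, so H_0 = Z^2.
  H_1: rank ker ∂_1 − rank ∂_2 = (16 − 7) − 8 = 1, and the invariant factors of ∂_2 are all 1, so H_1 = Z.
  H_2: rank ker ∂_2 − rank ∂_3 = (9 − 8) − 0 = 1, and there is no ∂_3, so H_2 = Z.

As a check, the Euler characteristic is 9 − 16 + 9 = 2, which agrees with 2 − 1 + 1 = 2.

H_0 = Z^2,  H_1 = Z,  H_2 = Z.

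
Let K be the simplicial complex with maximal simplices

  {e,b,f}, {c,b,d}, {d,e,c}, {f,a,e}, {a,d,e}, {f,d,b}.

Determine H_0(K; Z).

Fix the vertex order a < b < c < d < e < f and write every simplex with vertices in increasing order. Then dim K = 2 and the simplices of K are:

  0-simplices (6): a, b, c, d, e, f
  1-simplices (12): ad, ae, af, bc, bd, be, bf, cd, ce, de, df, ef
  2-simplices (6): ade, aef, bcd, bdf, bef, cde

giving chain groups C_0 ≅ Z^6, C_1 ≅ Z^12, C_2 ≅ Z^6.

Boundary ∂_1: C_1 → C_0 sends each edge [p,q] (with p < q) to q − p. For instance
  ∂df = f − d.
The resulting 6×12 matrix has rank 5, and its Smith normal form has invariant factors (1,1,1,1,1).

The boundary map ∂_2: C_2 → C_1 maps a triangle to the signed sum of its edges. For instance
  ∂aef = ef − af + ae,
  ∂bdf = df − bf + bd.
As a 12×6 matrix over Z this has rank 6, with invariant factors (1,1,1,1,1,1).

Now H_k = ker ∂_k / im ∂_{k+1}, so:

  H_0: rank C_0 − rank ∂_1 = 6 − 5 = 1, and the invariant factors of ∂_1 are all 1, so H_0 = Z.

H_0 = Z.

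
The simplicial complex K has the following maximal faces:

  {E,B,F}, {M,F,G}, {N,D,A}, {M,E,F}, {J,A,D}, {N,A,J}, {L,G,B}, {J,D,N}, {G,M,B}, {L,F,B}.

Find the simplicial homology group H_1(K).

H_1 = Z.

Fix the vertex order A < B < D < E < F < G < J < L < M < N and write every simplex with vertices in increasing order. Then dim K = 2 and the simplices of K are:

  0-simplices (10): A, B, D, E, F, G, J, L, M, N
  1-simplices (18): AD, AJ, AN, BE, BF, BG, BL, BM, DJ, DN, EF, EM, FG, FL, FM, GL, GM, JN
  2-simplices (10): ADJ, ADN, AJN, BEF, BFL, BGL, BGM, DJN, EFM, FGM

giving chain groups C_0 ≅ Z^10, C_1 ≅ Z^18, C_2 ≅ Z^10.

Boundary ∂_1: C_1 → C_0 sends each edge [p,q] (with p < q) to q − p. For instance
  ∂FG = G − F.
The resulting 10×18 matrix has rank 8, and its Smith normal form has invariant factors (1,1,1,1,1,1,1,1).

The boundary map ∂_2: C_2 → C_1 sends each 2-simplex [p,q,r] to [q,r] − [p,r] + [p,q]. For instance
  ∂EFM = FM − EM + EF,
  ∂FGM = GM − FM + FG.
The 18×10 boundary matrix has rank 9 and Smith normal form diag(1,1,1,1,1,1,1,1,1).

From H_k ≅ ker(∂_k) / im(∂_{k+1}) we obtain:

  H_1: rank ker ∂_1 − rank ∂_2 = (18 − 8) − 9 = 1, and the invariant factors of ∂_2 are all 1, so H_1 = Z.

(K is a triangulation of the disjoint union of the cylinder S^1 x I and the 2-sphere S^2.)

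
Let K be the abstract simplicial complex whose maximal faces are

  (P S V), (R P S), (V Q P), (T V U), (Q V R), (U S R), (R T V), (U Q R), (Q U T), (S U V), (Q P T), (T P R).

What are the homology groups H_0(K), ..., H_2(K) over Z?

H_0 ≅ Z,  H_1 ≅ Z/2,  H_2 = 0.

Fix the vertex order P < Q < R < S < T < U < V and write every simplex with vertices in increasing order. Then dim K = 2 and the simplices of K are:

  0-simplices (7): P, Q, R, S, T, U, V
  1-simplices (18): PQ, PR, PS, PT, PV, QR, QT, QU, QV, RS, RT, RU, RV, SU, SV, TU, TV, UV
  2-simplices (12): PQT, PQV, PRS, PRT, PSV, QRU, QRV, QTU, RSU, RTV, SUV, TUV

Hence C_0 ≅ Z^7, C_1 ≅ Z^18, C_2 ≅ Z^12.

Boundary ∂_1: C_1 → C_0 is given by ∂[p,q] = [q] − [p].
The resulting 7×18 matrix has rank 6, and its Smith normal form has invariant factors (1,1,1,1,1,1).

The boundary map ∂_2: C_2 → C_1 maps a triangle to the signed sum of its edges. For instance
  ∂PQV = QV − PV + PQ,
  ∂TUV = UV − TV + TU.
As a 18×12 matrix over Z this has rank 12, with invariant factors (1,1,1,1,1,1,1,1,1,1,1,2).

Reading off H_k = ker ∂_k / im ∂_{k+1}:

  H_0: rank C_0 − rank ∂_1 = 7 − 6 = 1, and the invariant factors of ∂_1 are all 1, so H_0 ≅ Z.
  H_1: rank ker ∂_1 − rank ∂_2 = (18 − 6) − 12 = 0, and ∂_2 has invariant factor 2 > 1, so H_1 ≅ Z/2.
  H_2: rank ker ∂_2 − rank ∂_3 = (12 − 12) − 0 = 0, and there is no ∂_3, so H_2 ≅ 0.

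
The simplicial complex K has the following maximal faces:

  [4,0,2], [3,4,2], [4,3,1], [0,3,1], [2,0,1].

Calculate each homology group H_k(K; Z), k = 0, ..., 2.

Order the vertices as 0 < 1 < 2 < 3 < 4. Listing each simplex with vertices in this order, K has dimension 2 with simplices:

  0-simplices (5): [0], [1], [2], [3], [4]
  1-simplices (10): [0,1], [0,2], [0,3], [0,4], [1,2], [1,3], [1,4], [2,3], [2,4], [3,4]
  2-simplices (5): [0,1,2], [0,1,3], [0,2,4], [1,3,4], [2,3,4]

Hence C_0 ≅ Z^5, C_1 ≅ Z^10, C_2 ≅ Z^5.

Boundary ∂_1: C_1 → C_0 maps an edge to its endpoints' difference, ∂[p,q] = q − p. For instance
  ∂[2,4] = [4] − [2].
The 5×10 boundary matrix has rank 4 and Smith normal form diag(1,1,1,1).

∂_2: C_2 → C_1 sends each 2-simplex [p,q,r] to [q,r] − [p,r] + [p,q]. For instance
  ∂[1,3,4] = [3,4] − [1,4] + [1,3],
  ∂[0,1,3] = [1,3] − [0,3] + [0,1].
The resulting 10×5 matrix has rank 5, and its Smith normal form has invariant factors (1,1,1,1,1).

Reading off H_k = ker ∂_k / im ∂_{k+1}:

  H_0: rank C_0 − rank ∂_1 = 5 − 4 = 1, and the invariant factors of ∂_1 are all 1, so H_0 = Z.
  H_1: rank ker ∂_1 − rank ∂_2 = (10 − 4) − 5 = 1, and the invariant factors of ∂_2 are all 1, so H_1 = Z.
  H_2: rank ker ∂_2 − rank ∂_3 = (5 − 5) − 0 = 0, and there is no ∂_3, so H_2 = 0.

H_0 = Z,  H_1 = Z,  H_2 = 0.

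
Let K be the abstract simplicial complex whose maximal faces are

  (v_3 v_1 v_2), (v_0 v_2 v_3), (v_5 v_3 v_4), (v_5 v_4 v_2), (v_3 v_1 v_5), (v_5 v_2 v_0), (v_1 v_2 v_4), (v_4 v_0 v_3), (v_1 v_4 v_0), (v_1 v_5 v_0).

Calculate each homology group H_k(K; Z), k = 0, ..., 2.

H_0 ≅ Z,  H_1 ≅ Z/2,  H_2 = 0.

Order the vertices as v_0 < v_1 < v_2 < v_3 < v_4 < v_5. Listing each simplex with vertices in this order, K has dimension 2 with simplices:

  0-simplices (6): [v_0], [v_1], [v_2], [v_3], [v_4], [v_5]
  1-simplices (15): (15 of them)
  2-simplices (10): [v_0,v_1,v_4], [v_0,v_1,v_5], [v_0,v_2,v_3], [v_0,v_2,v_5], [v_0,v_3,v_4], [v_1,v_2,v_3], [v_1,v_2,v_4], [v_1,v_3,v_5], [v_2,v_4,v_5], [v_3,v_4,v_5]

giving chain groups C_0 ≅ Z^6, C_1 ≅ Z^15, C_2 ≅ Z^10.

∂_1: C_1 → C_0 sends each edge [p,q] (with p < q) to q − p. For instance
  ∂[v_1,v_2] = [v_2] − [v_1].
The resulting 6×15 matrix has rank 5, and its Smith normal form has invariant factors (1,1,1,1,1).

The boundary map ∂_2: C_2 → C_1 maps a triangle to the signed sum of its edges. For instance
  ∂[v_3,v_4,v_5] = [v_4,v_5] − [v_3,v_5] + [v_3,v_4],
  ∂[v_1,v_3,v_5] = [v_3,v_5] − [v_1,v_5] + [v_1,v_3].
The 15×10 boundary matrix has rank 10 and Smith normal form diag(1,1,1,1,1,1,1,1,1,2).

Computing H_k = (kernel of ∂_k) / (image of ∂_{k+1}):

  H_0: rank C_0 − rank ∂_1 = 6 − 5 = 1, and the invariant factors of ∂_1 are all 1, so H_0 = Z.
  H_1: rank ker ∂_1 − rank ∂_2 = (15 − 5) − 10 = 0, and ∂_2 has invariant factor 2 > 1, so H_1 = Z/2.
  H_2: rank ker ∂_2 − rank ∂_3 = (10 − 10) − 0 = 0, and there is no ∂_3, so H_2 = 0.

As a check, the Euler characteristic is 6 − 15 + 10 = 1, which agrees with 1 − 0 + 0 = 1.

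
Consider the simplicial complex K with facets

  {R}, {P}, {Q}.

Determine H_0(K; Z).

H_0 ≅ Z^3.

Order the vertices as P < Q < R. Listing each simplex with vertices in this order, K has dimension 0 with simplices:

  0-simplices (3): P, Q, R

giving chain groups C_0 ≅ Z^3.

Reading off H_k = ker ∂_k / im ∂_{k+1}:

  H_0: rank C_0 − rank ∂_1 = 3 − 0 = 3, and there is no ∂_1, so H_0 ≅ Z^3.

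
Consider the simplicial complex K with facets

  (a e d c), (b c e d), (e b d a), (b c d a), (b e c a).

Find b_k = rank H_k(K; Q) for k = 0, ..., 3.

K has 5 vertices, 10 edges, 10 triangles, 5 3-simplices.
rank ∂_0 = 0, rank ∂_1 = 4 ⇒ b_0 = 5 − 0 − 4 = 1; all invariant factors of ∂_1 are 1 so no torsion. So H_0 = Z.
rank ∂_1 = 4, rank ∂_2 = 6 ⇒ b_1 = 10 − 4 − 6 = 0; all invariant factors of ∂_2 are 1 so no torsion. So H_1 = 0.
rank ∂_2 = 6, rank ∂_3 = 4 ⇒ b_2 = 10 − 6 − 4 = 0; all invariant factors of ∂_3 are 1 so no torsion. So H_2 = 0.
rank ∂_3 = 4, rank ∂_4 = 0 ⇒ b_3 = 5 − 4 − 0 = 1. So H_3 = Z.

b_0 = 1, b_1 = 0, b_2 = 0, b_3 = 1.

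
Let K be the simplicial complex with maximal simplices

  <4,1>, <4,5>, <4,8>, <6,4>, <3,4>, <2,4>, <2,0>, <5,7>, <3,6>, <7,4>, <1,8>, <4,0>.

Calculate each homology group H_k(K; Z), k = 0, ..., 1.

Take the total order 0 < 1 < 2 < 3 < 4 < 5 < 6 < 7 < 8 on the vertex set. Then K (dimension 1) consists of the simplices:

  0-simplices (9): [0], [1], [2], [3], [4], [5], [6], [7], [8]
  1-simplices (12): [0,2], [0,4], [1,4], [1,8], [2,4], [3,4], [3,6], [4,5], [4,6], [4,7], [4,8], [5,7]

Hence C_0 ≅ Z^9, C_1 ≅ Z^12.

∂_1: C_1 → C_0 sends each edge [p,q] (with p < q) to q − p.
This gives a 9×12 integer matrix of rank 8; reducing to Smith normal form yields diagonal entries (1,1,1,1,1,1,1,1).

From H_k ≅ ker(∂_k) / im(∂_{k+1}) we obtain:

  H_0: rank C_0 − rank ∂_1 = 9 − 8 = 1, and the invariant factors of ∂_1 are all 1, so H_0 ≅ Z.
  H_1: rank ker ∂_1 − rank ∂_2 = (12 − 8) − 0 = 4, and there is no ∂_2, so H_1 ≅ Z^4.

As a check, the Euler characteristic is 9 − 12 = -3, which agrees with 1 − 4 = -3.

H_0 = Z,  H_1 = Z^4.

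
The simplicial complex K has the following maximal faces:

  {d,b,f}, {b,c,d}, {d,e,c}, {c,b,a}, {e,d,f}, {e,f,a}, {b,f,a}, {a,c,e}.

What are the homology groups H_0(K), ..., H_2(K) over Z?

Take the total order a < b < c < d < e < f on the vertex set. Then K (dimension 2) consists of the simplices:

  0-simplices (6): a, b, c, d, e, f
  1-simplices (12): ab, ac, ae, af, bc, bd, bf, cd, ce, de, df, ef
  2-simplices (8): abc, abf, ace, aef, bcd, bdf, cde, def

giving chain groups C_0 ≅ Z^6, C_1 ≅ Z^12, C_2 ≅ Z^8.

∂_1: C_1 → C_0 maps an edge to its endpoints' difference, ∂[p,q] = q − p. For instance
  ∂bc = c − b.
The resulting 6×12 matrix has rank 5, and its Smith normal form has invariant factors (1,1,1,1,1).

Boundary ∂_2: C_2 → C_1 sends each 2-simplex [p,q,r] to [q,r] − [p,r] + [p,q]. For instance
  ∂bcd = cd − bd + bc,
  ∂abc = bc − ac + ab.
As a 12×8 matrix over Z this has rank 7, with invariant factors (1,1,1,1,1,1,1).

Reading off H_k = ker ∂_k / im ∂_{k+1}:

  H_0: rank C_0 − rank ∂_1 = 6 − 5 = 1, and the invariant factors of ∂_1 are all 1, so H_0 ≅ Z.
  H_1: rank ker ∂_1 − rank ∂_2 = (12 − 5) − 7 = 0, and the invariant factors of ∂_2 are all 1, so H_1 ≅ 0.
  H_2: rank ker ∂_2 − rank ∂_3 = (8 − 7) − 0 = 1, and there is no ∂_3, so H_2 ≅ Z.

H_0 ≅ Z,  H_1 = 0,  H_2 ≅ Z.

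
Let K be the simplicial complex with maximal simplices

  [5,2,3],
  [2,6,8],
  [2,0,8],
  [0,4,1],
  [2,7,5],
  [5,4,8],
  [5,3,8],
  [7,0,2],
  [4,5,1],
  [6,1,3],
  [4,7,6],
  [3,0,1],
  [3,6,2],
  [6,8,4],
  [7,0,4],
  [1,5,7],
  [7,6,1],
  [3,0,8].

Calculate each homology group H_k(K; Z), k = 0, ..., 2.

We work with the vertex ordering 0 < 1 < 2 < 3 < 4 < 5 < 6 < 7 < 8. The simplices of K, each written with vertices in increasing order, are:

  0-simplices (9): [0], [1], [2], [3], [4], [5], [6], [7], [8]
  1-simplices (27): (27 of them)
  2-simplices (18): [0,1,3], [0,1,4], [0,2,7], [0,2,8], [0,3,8], [0,4,7], [1,3,6], [1,4,5], [1,5,7], [1,6,7], [2,3,5], [2,3,6], [2,5,7], [2,6,8], [3,5,8], [4,5,8], [4,6,7], [4,6,8]

Hence C_0 ≅ Z^9, C_1 ≅ Z^27, C_2 ≅ Z^18.

The boundary map ∂_1: C_1 → C_0 sends each edge [p,q] (with p < q) to q − p. For instance
  ∂[3,5] = [5] − [3].
This gives a 9×27 integer matrix of rank 8; reducing to Smith normal form yields diagonal entries (1,1,1,1,1,1,1,1).

Boundary ∂_2: C_2 → C_1 sends each 2-simplex [p,q,r] to [q,r] − [p,r] + [p,q]. For instance
  ∂[2,5,7] = [5,7] − [2,7] + [2,5],
  ∂[2,3,5] = [3,5] − [2,5] + [2,3].
The 27×18 boundary matrix has rank 18 and Smith normal form diag(1,1,1,1,1,1,1,1,1,1,1,1,1,1,1,1,1,2).

Reading off H_k = ker ∂_k / im ∂_{k+1}:

  H_0: rank C_0 − rank ∂_1 = 9 − 8 = 1, and the invariant factors of ∂_1 are all 1, so H_0 = Z.
  H_1: rank ker ∂_1 − rank ∂_2 = (27 − 8) − 18 = 1, and ∂_2 has invariant factor 2 > 1, so H_1 = Z ⊕ Z/2.
  H_2: rank ker ∂_2 − rank ∂_3 = (18 − 18) − 0 = 0, and there is no ∂_3, so H_2 = 0.

(K is a triangulation of the Klein bottle.)

H_0 ≅ Z,  H_1 ≅ Z ⊕ Z/2,  H_2 = 0.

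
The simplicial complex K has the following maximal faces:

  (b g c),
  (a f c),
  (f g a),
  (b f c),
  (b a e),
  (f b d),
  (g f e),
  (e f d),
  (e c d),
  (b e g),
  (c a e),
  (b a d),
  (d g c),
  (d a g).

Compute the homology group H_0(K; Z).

Order the vertices as a < b < c < d < e < f < g. Listing each simplex with vertices in this order, K has dimension 2 with simplices:

  0-simplices (7): a, b, c, d, e, f, g
  1-simplices (21): ab, ac, ad, ae, af, ag, bc, bd, be, bf, bg, cd, ce, cf, cg, de, df, dg, ef, eg, fg
  2-simplices (14): abd, abe, ace, acf, adg, afg, bcf, bcg, bdf, beg, cde, cdg, def, efg

Hence C_0 ≅ Z^7, C_1 ≅ Z^21, C_2 ≅ Z^14.

The boundary map ∂_1: C_1 → C_0 sends each edge [p,q] (with p < q) to q − p. For instance
  ∂de = e − d.
The 7×21 boundary matrix has rank 6 and Smith normal form diag(1,1,1,1,1,1).

∂_2: C_2 → C_1 maps a triangle to the signed sum of its edges. For instance
  ∂ace = ce − ae + ac,
  ∂abd = bd − ad + ab.
The resulting 21×14 matrix has rank 13, and its Smith normal form has invariant factors (1,1,1,1,1,1,1,1,1,1,1,1,1).

From H_k ≅ ker(∂_k) / im(∂_{k+1}) we obtain:

  H_0: rank C_0 − rank ∂_1 = 7 − 6 = 1, and the invariant factors of ∂_1 are all 1, so H_0 ≅ Z.

H_0 ≅ Z.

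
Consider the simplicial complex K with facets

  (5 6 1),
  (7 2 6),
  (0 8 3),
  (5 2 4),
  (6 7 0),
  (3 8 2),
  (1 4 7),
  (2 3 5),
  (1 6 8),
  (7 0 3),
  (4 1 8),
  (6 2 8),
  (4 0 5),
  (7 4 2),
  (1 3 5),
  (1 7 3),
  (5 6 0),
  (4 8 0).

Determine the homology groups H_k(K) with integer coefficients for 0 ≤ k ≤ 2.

H_0 = Z,  H_1 = Z^2,  H_2 = Z.

Take the total order 0 < 1 < 2 < 3 < 4 < 5 < 6 < 7 < 8 on the vertex set. Then K (dimension 2) consists of the simplices:

  0-simplices (9): [0], [1], [2], [3], [4], [5], [6], [7], [8]
  1-simplices (27): (27 of them)
  2-simplices (18): [0,3,7], [0,3,8], [0,4,5], [0,4,8], [0,5,6], [0,6,7], [1,3,5], [1,3,7], [1,4,7], [1,4,8], [1,5,6], [1,6,8], [2,3,5], [2,3,8], [2,4,5], [2,4,7], [2,6,7], [2,6,8]

giving chain groups C_0 ≅ Z^9, C_1 ≅ Z^27, C_2 ≅ Z^18.

Boundary ∂_1: C_1 → C_0 sends each edge [p,q] (with p < q) to q − p. For instance
  ∂[0,6] = [6] − [0].
This gives a 9×27 integer matrix of rank 8; reducing to Smith normal form yields diagonal entries (1,1,1,1,1,1,1,1).

∂_2: C_2 → C_1 sends each 2-simplex [p,q,r] to [q,r] − [p,r] + [p,q]. For instance
  ∂[2,3,8] = [3,8] − [2,8] + [2,3],
  ∂[1,3,5] = [3,5] − [1,5] + [1,3].
This gives a 27×18 integer matrix of rank 17; reducing to Smith normal form yields diagonal entries (1,1,1,1,1,1,1,1,1,1,1,1,1,1,1,1,1).

Computing H_k = (kernel of ∂_k) / (image of ∂_{k+1}):

  H_0: rank C_0 − rank ∂_1 = 9 − 8 = 1, and the invariant factors of ∂_1 are all 1, so H_0 = Z.
  H_1: rank ker ∂_1 − rank ∂_2 = (27 − 8) − 17 = 2, and the invariant factors of ∂_2 are all 1, so H_1 = Z^2.
  H_2: rank ker ∂_2 − rank ∂_3 = (18 − 17) − 0 = 1, and there is no ∂_3, so H_2 = Z.

(K is a triangulation of the torus T^2.)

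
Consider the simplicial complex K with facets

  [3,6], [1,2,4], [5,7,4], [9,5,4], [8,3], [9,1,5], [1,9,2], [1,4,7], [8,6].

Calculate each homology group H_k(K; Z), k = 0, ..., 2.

Take the total order 1 < 2 < 3 < 4 < 5 < 6 < 7 < 8 < 9 on the vertex set. Then K (dimension 2) consists of the simplices:

  0-simplices (9): [1], [2], [3], [4], [5], [6], [7], [8], [9]
  1-simplices (15): [1,2], [1,4], [1,5], [1,7], [1,9], [2,4], [2,9], [3,6], [3,8], [4,5], [4,7], [4,9], [5,7], [5,9], [6,8]
  2-simplices (6): [1,2,4], [1,2,9], [1,4,7], [1,5,9], [4,5,7], [4,5,9]

giving chain groups C_0 ≅ Z^9, C_1 ≅ Z^15, C_2 ≅ Z^6.

∂_1: C_1 → C_0 sends each edge [p,q] (with p < q) to q − p. For instance
  ∂[5,7] = [7] − [5].
As a 9×15 matrix over Z this has rank 7, with invariant factors (1,1,1,1,1,1,1).

Boundary ∂_2: C_2 → C_1 acts by ∂[p,q,r] = [q,r] − [p,r] + [p,q]. For instance
  ∂[1,4,7] = [4,7] − [1,7] + [1,4],
  ∂[1,2,9] = [2,9] − [1,9] + [1,2].
As a 15×6 matrix over Z this has rank 6, with invariant factors (1,1,1,1,1,1).

Now H_k = ker ∂_k / im ∂_{k+1}, so:

  H_0: rank C_0 − rank ∂_1 = 9 − 7 = 2, and the invariant factors of ∂_1 are all 1, so H_0 = Z^2.
  H_1: rank ker ∂_1 − rank ∂_2 = (15 − 7) − 6 = 2, and the invariant factors of ∂_2 are all 1, so H_1 = Z^2.
  H_2: rank ker ∂_2 − rank ∂_3 = (6 − 6) − 0 = 0, and there is no ∂_3, so H_2 = 0.

H_0 = Z^2,  H_1 = Z^2,  H_2 = 0.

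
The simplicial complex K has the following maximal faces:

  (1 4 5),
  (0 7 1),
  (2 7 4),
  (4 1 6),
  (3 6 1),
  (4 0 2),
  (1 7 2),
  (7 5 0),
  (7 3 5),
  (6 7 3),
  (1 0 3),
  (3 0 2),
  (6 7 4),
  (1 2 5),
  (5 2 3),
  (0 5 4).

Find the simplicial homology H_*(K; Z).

Order the vertices as 0 < 1 < 2 < 3 < 4 < 5 < 6 < 7. Listing each simplex with vertices in this order, K has dimension 2 with simplices:

  0-simplices (8): [0], [1], [2], [3], [4], [5], [6], [7]
  1-simplices (24): (24 of them)
  2-simplices (16): [0,1,3], [0,1,7], [0,2,3], [0,2,4], [0,4,5], [0,5,7], [1,2,5], [1,2,7], [1,3,6], [1,4,5], [1,4,6], [2,3,5], [2,4,7], [3,5,7], [3,6,7], [4,6,7]

so the chain groups are C_0 ≅ Z^8, C_1 ≅ Z^24, C_2 ≅ Z^16.

Boundary ∂_1: C_1 → C_0 maps an edge to its endpoints' difference, ∂[p,q] = q − p. For instance
  ∂[0,4] = [4] − [0].
This gives a 8×24 integer matrix of rank 7; reducing to Smith normal form yields diagonal entries (1,1,1,1,1,1,1).

Boundary ∂_2: C_2 → C_1 maps a triangle to the signed sum of its edges. For instance
  ∂[1,4,6] = [4,6] − [1,6] + [1,4],
  ∂[4,6,7] = [6,7] − [4,7] + [4,6].
This gives a 24×16 integer matrix of rank 15; reducing to Smith normal form yields diagonal entries (1,1,1,1,1,1,1,1,1,1,1,1,1,1,1).

Computing H_k = (kernel of ∂_k) / (image of ∂_{k+1}):

  H_0: rank C_0 − rank ∂_1 = 8 − 7 = 1, and the invariant factors of ∂_1 are all 1, so H_0 = Z.
  H_1: rank ker ∂_1 − rank ∂_2 = (24 − 7) − 15 = 2, and the invariant factors of ∂_2 are all 1, so H_1 = Z^2.
  H_2: rank ker ∂_2 − rank ∂_3 = (16 − 15) − 0 = 1, and there is no ∂_3, so H_2 = Z.

As a check, the Euler characteristic is 8 − 24 + 16 = 0, which agrees with 1 − 2 + 1 = 0.

H_0 ≅ Z,  H_1 ≅ Z^2,  H_2 ≅ Z.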